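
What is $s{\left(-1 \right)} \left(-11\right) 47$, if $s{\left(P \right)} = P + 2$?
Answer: $-517$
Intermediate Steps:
$s{\left(P \right)} = 2 + P$
$s{\left(-1 \right)} \left(-11\right) 47 = \left(2 - 1\right) \left(-11\right) 47 = 1 \left(-11\right) 47 = \left(-11\right) 47 = -517$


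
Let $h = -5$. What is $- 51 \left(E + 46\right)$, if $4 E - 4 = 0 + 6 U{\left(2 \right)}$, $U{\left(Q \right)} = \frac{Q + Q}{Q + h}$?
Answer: $-2295$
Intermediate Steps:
$U{\left(Q \right)} = \frac{2 Q}{-5 + Q}$ ($U{\left(Q \right)} = \frac{Q + Q}{Q - 5} = \frac{2 Q}{-5 + Q}$)
$E = -1$ ($E = 1 + \frac{0 + 6 \cdot 2 \cdot 2 \frac{1}{-5 + 2}}{4} = 1 + \frac{0 + 6 \cdot 2 \cdot 2 \frac{1}{-3}}{4} = 1 + \frac{0 + 6 \cdot 2 \cdot 2 \left(- \frac{1}{3}\right)}{4} = 1 + \frac{0 + 6 \left(- \frac{4}{3}\right)}{4} = 1 + \frac{0 - 8}{4} = 1 + \frac{1}{4} \left(-8\right) = 1 - 2 = -1$)
$- 51 \left(E + 46\right) = - 51 \left(-1 + 46\right) = \left(-51\right) 45 = -2295$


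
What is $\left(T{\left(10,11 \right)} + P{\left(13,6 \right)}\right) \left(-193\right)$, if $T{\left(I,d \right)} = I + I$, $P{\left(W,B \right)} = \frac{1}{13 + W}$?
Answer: $- \frac{100553}{26} \approx -3867.4$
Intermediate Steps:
$T{\left(I,d \right)} = 2 I$
$\left(T{\left(10,11 \right)} + P{\left(13,6 \right)}\right) \left(-193\right) = \left(2 \cdot 10 + \frac{1}{13 + 13}\right) \left(-193\right) = \left(20 + \frac{1}{26}\right) \left(-193\right) = \frac{521}{26} \left(-193\right) = - \frac{100553}{26}$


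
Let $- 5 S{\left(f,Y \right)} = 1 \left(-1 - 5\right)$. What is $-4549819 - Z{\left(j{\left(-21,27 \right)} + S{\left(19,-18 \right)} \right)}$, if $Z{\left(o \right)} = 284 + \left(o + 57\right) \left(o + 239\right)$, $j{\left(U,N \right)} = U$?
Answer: $- \frac{113956431}{25} \approx -4.5583 \cdot 10^{6}$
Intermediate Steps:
$S{\left(f,Y \right)} = \frac{6}{5}$ ($S{\left(f,Y \right)} = - \frac{1 \left(-1 - 5\right)}{5} = - \frac{1 \left(-6\right)}{5} = \left(- \frac{1}{5}\right) \left(-6\right) = \frac{6}{5}$)
$Z{\left(o \right)} = 284 + \left(57 + o\right) \left(239 + o\right)$
$-4549819 - Z{\left(j{\left(-21,27 \right)} + S{\left(19,-18 \right)} \right)} = -4549819 - \left(13907 + \left(-21 + \frac{6}{5}\right)^{2} + 296 \left(-21 + \frac{6}{5}\right)\right) = -4549819 - \left(13907 + \left(- \frac{99}{5}\right)^{2} + 296 \left(- \frac{99}{5}\right)\right) = -4549819 - \left(13907 + \frac{9801}{25} - \frac{29304}{5}\right) = -4549819 - \frac{210956}{25} = - \frac{113956431}{25}$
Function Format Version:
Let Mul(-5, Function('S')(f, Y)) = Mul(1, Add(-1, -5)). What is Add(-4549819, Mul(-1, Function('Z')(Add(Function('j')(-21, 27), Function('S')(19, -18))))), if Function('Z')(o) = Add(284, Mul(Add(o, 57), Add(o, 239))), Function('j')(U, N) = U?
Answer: Rational(-113956431, 25) ≈ -4.5583e+6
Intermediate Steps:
Function('S')(f, Y) = Rational(6, 5) (Function('S')(f, Y) = Mul(Rational(-1, 5), Mul(1, Add(-1, -5))) = Mul(Rational(-1, 5), Mul(1, -6)) = Mul(Rational(-1, 5), -6) = Rational(6, 5))
Function('Z')(o) = Add(284, Mul(Add(57, o), Add(239, o)))
Add(-4549819, Mul(-1, Function('Z')(Add(Function('j')(-21, 27), Function('S')(19, -18))))) = Add(-4549819, Mul(-1, Add(13907, Pow(Add(-21, Rational(6, 5)), 2), Mul(296, Add(-21, Rational(6, 5)))))) = Add(-4549819, Mul(-1, Add(13907, Pow(Rational(-99, 5), 2), Mul(296, Rational(-99, 5))))) = Add(-4549819, Mul(-1, Add(13907, Rational(9801, 25), Rational(-29304, 5)))) = Add(-4549819, Mul(-1, Rational(210956, 25))) = Add(-4549819, Rational(-210956, 25)) = Rational(-113956431, 25)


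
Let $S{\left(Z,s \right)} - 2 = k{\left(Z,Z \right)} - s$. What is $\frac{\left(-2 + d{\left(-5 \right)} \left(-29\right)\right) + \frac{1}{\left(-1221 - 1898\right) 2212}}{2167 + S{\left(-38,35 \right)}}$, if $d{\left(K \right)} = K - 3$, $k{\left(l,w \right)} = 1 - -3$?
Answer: $\frac{1586822439}{14750549464} \approx 0.10758$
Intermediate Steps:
$k{\left(l,w \right)} = 4$ ($k{\left(l,w \right)} = 1 + 3 = 4$)
$S{\left(Z,s \right)} = 6 - s$ ($S{\left(Z,s \right)} = 2 - \left(-4 + s\right) = 6 - s$)
$d{\left(K \right)} = -3 + K$
$\frac{\left(-2 + d{\left(-5 \right)} \left(-29\right)\right) + \frac{1}{\left(-1221 - 1898\right) 2212}}{2167 + S{\left(-38,35 \right)}} = \frac{\left(-2 + \left(-3 - 5\right) \left(-29\right)\right) + \frac{1}{\left(-1221 - 1898\right) 2212}}{2167 + \left(6 - 35\right)} = \frac{\left(-2 - -232\right) + \frac{1}{-3119} \cdot \frac{1}{2212}}{2167 + \left(6 - 35\right)} = \frac{\left(-2 + 232\right) - \frac{1}{6899228}}{2167 - 29} = \frac{230 - \frac{1}{6899228}}{2138} = \frac{1586822439}{6899228} \cdot \frac{1}{2138} = \frac{1586822439}{14750549464}$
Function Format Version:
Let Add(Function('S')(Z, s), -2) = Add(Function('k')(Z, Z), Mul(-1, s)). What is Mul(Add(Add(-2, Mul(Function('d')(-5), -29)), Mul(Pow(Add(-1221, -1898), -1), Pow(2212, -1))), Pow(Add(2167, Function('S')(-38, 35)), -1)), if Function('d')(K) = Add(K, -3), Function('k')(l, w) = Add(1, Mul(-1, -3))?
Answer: Rational(1586822439, 14750549464) ≈ 0.10758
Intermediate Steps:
Function('k')(l, w) = 4 (Function('k')(l, w) = Add(1, 3) = 4)
Function('S')(Z, s) = Add(6, Mul(-1, s)) (Function('S')(Z, s) = Add(2, Add(4, Mul(-1, s))) = Add(6, Mul(-1, s)))
Function('d')(K) = Add(-3, K)
Mul(Add(Add(-2, Mul(Function('d')(-5), -29)), Mul(Pow(Add(-1221, -1898), -1), Pow(2212, -1))), Pow(Add(2167, Function('S')(-38, 35)), -1)) = Mul(Add(Add(-2, Mul(Add(-3, -5), -29)), Mul(Pow(Add(-1221, -1898), -1), Pow(2212, -1))), Pow(Add(2167, Add(6, Mul(-1, 35))), -1)) = Mul(Add(Add(-2, Mul(-8, -29)), Mul(Pow(-3119, -1), Rational(1, 2212))), Pow(Add(2167, Add(6, -35)), -1)) = Mul(Add(Add(-2, 232), Mul(Rational(-1, 3119), Rational(1, 2212))), Pow(Add(2167, -29), -1)) = Mul(Add(230, Rational(-1, 6899228)), Pow(2138, -1)) = Mul(Rational(1586822439, 6899228), Rational(1, 2138)) = Rational(1586822439, 14750549464)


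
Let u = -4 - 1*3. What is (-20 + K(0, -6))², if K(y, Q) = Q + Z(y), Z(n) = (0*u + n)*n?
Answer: 676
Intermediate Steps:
u = -7 (u = -4 - 3 = -7)
Z(n) = n² (Z(n) = (0*(-7) + n)*n = (0 + n)*n = n*n = n²)
K(y, Q) = Q + y²
(-20 + K(0, -6))² = (-20 + (-6 + 0²))² = (-20 + (-6 + 0))² = (-20 - 6)² = (-26)² = 676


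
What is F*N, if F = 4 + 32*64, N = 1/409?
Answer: 2052/409 ≈ 5.0171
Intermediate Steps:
N = 1/409 ≈ 0.0024450
F = 2052 (F = 4 + 2048 = 2052)
F*N = 2052*(1/409) = 2052/409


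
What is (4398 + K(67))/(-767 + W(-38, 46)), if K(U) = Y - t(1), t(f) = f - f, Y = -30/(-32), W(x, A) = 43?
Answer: -70383/11584 ≈ -6.0759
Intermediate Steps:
Y = 15/16 (Y = -30*(-1/32) = 15/16 ≈ 0.93750)
t(f) = 0
K(U) = 15/16 (K(U) = 15/16 - 1*0 = 15/16 + 0 = 15/16)
(4398 + K(67))/(-767 + W(-38, 46)) = (4398 + 15/16)/(-767 + 43) = (70383/16)/(-724) = (70383/16)*(-1/724) = -70383/11584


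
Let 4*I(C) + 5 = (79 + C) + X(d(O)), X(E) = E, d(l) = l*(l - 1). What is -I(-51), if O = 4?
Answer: -35/4 ≈ -8.7500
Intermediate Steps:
d(l) = l*(-1 + l)
I(C) = 43/2 + C/4 (I(C) = -5/4 + ((79 + C) + 4*(-1 + 4))/4 = -5/4 + ((79 + C) + 4*3)/4 = -5/4 + ((79 + C) + 12)/4 = -5/4 + (91 + C)/4 = -5/4 + (91/4 + C/4) = 43/2 + C/4)
-I(-51) = -(43/2 + (¼)*(-51)) = -(43/2 - 51/4) = -1*35/4 = -35/4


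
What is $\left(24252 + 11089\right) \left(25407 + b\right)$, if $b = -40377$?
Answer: $-529054770$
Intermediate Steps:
$\left(24252 + 11089\right) \left(25407 + b\right) = \left(24252 + 11089\right) \left(25407 - 40377\right) = 35341 \left(-14970\right) = -529054770$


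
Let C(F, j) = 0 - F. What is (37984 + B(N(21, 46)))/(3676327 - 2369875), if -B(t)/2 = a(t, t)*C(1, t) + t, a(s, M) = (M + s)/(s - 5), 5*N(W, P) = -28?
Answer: 2517322/86552445 ≈ 0.029084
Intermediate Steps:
N(W, P) = -28/5 (N(W, P) = (1/5)*(-28) = -28/5)
C(F, j) = -F
a(s, M) = (M + s)/(-5 + s)
B(t) = -2*t + 4*t/(-5 + t) (B(t) = -2*(((t + t)/(-5 + t))*(-1*1) + t) = -2*(((2*t)/(-5 + t))*(-1) + t) = -2*((2*t/(-5 + t))*(-1) + t) = -2*(-2*t/(-5 + t) + t) = -2*(t - 2*t/(-5 + t)) = -2*t + 4*t/(-5 + t))
(37984 + B(N(21, 46)))/(3676327 - 2369875) = (37984 + 2*(-28/5)*(7 - 1*(-28/5))/(-5 - 28/5))/(3676327 - 2369875) = (37984 + 2*(-28/5)*(7 + 28/5)/(-53/5))/1306452 = (37984 + 2*(-28/5)*(-5/53)*(63/5))*(1/1306452) = (37984 + 3528/265)*(1/1306452) = (10069288/265)*(1/1306452) = 2517322/86552445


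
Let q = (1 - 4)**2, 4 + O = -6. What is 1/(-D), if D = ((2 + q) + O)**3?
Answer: -1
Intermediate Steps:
O = -10 (O = -4 - 6 = -10)
q = 9 (q = (-3)**2 = 9)
D = 1 (D = ((2 + 9) - 10)**3 = (11 - 10)**3 = 1**3 = 1)
1/(-D) = 1/(-1*1) = 1/(-1) = -1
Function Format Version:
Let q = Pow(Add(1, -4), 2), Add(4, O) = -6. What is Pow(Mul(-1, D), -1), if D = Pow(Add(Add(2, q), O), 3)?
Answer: -1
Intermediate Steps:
O = -10 (O = Add(-4, -6) = -10)
q = 9 (q = Pow(-3, 2) = 9)
D = 1 (D = Pow(Add(Add(2, 9), -10), 3) = Pow(Add(11, -10), 3) = Pow(1, 3) = 1)
Pow(Mul(-1, D), -1) = Pow(Mul(-1, 1), -1) = Pow(-1, -1) = -1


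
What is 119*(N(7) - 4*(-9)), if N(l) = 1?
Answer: 4403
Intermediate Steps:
119*(N(7) - 4*(-9)) = 119*(1 - 4*(-9)) = 119*(1 + 36) = 119*37 = 4403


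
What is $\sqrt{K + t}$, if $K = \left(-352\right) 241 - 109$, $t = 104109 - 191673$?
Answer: $i \sqrt{172505} \approx 415.34 i$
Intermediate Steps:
$t = -87564$ ($t = 104109 - 191673 = -87564$)
$K = -84941$ ($K = -84832 - 109 = -84941$)
$\sqrt{K + t} = \sqrt{-84941 - 87564} = \sqrt{-172505} = i \sqrt{172505}$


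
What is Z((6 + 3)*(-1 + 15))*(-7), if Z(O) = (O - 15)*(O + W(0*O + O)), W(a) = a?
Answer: -195804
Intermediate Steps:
Z(O) = 2*O*(-15 + O) (Z(O) = (O - 15)*(O + (0*O + O)) = (-15 + O)*(O + (0 + O)) = (-15 + O)*(O + O) = (-15 + O)*(2*O) = 2*O*(-15 + O))
Z((6 + 3)*(-1 + 15))*(-7) = (2*((6 + 3)*(-1 + 15))*(-15 + (6 + 3)*(-1 + 15)))*(-7) = (2*(9*14)*(-15 + 9*14))*(-7) = (2*126*(-15 + 126))*(-7) = (2*126*111)*(-7) = 27972*(-7) = -195804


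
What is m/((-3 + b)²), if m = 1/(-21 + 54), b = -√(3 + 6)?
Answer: 1/1188 ≈ 0.00084175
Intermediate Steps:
b = -3 (b = -√9 = -1*3 = -3)
m = 1/33 ≈ 0.030303
m/((-3 + b)²) = (1/33)/(-3 - 3)² = (1/33)/(-6)² = (1/33)/36 = (1/36)*(1/33) = 1/1188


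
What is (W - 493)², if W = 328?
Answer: 27225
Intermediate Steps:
(W - 493)² = (328 - 493)² = (-165)² = 27225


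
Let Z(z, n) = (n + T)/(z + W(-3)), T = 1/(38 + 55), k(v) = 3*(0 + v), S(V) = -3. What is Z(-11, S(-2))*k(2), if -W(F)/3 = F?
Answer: 278/31 ≈ 8.9677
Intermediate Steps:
W(F) = -3*F
k(v) = 3*v
T = 1/93 ≈ 0.010753
Z(z, n) = (1/93 + n)/(9 + z) (Z(z, n) = (n + 1/93)/(z - 3*(-3)) = (1/93 + n)/(z + 9) = (1/93 + n)/(9 + z))
Z(-11, S(-2))*k(2) = ((1/93 - 3)/(9 - 11))*(3*2) = (-278/93/(-2))*6 = -1/2*(-278/93)*6 = (139/93)*6 = 278/31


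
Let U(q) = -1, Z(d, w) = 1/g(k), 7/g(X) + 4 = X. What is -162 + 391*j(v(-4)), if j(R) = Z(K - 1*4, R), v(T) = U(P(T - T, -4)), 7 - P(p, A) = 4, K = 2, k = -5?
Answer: -4653/7 ≈ -664.71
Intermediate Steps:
g(X) = 7/(-4 + X)
P(p, A) = 3 (P(p, A) = 7 - 1*4 = 7 - 4 = 3)
Z(d, w) = -9/7 (Z(d, w) = 1/(7/(-4 - 5)) = 1/(7/(-9)) = 1/(7*(-⅑)) = 1/(-7/9) = -9/7)
v(T) = -1
j(R) = -9/7
-162 + 391*j(v(-4)) = -162 + 391*(-9/7) = -162 - 3519/7 = -4653/7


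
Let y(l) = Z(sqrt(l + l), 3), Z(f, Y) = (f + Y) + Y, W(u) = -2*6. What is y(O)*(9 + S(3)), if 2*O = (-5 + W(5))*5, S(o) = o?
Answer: 72 + 12*I*sqrt(85) ≈ 72.0 + 110.63*I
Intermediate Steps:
W(u) = -12
O = -85/2 (O = ((-5 - 12)*5)/2 = (-17*5)/2 = (1/2)*(-85) = -85/2 ≈ -42.500)
Z(f, Y) = f + 2*Y (Z(f, Y) = (Y + f) + Y = f + 2*Y)
y(l) = 6 + sqrt(2)*sqrt(l) (y(l) = sqrt(l + l) + 2*3 = sqrt(2*l) + 6 = sqrt(2)*sqrt(l) + 6 = 6 + sqrt(2)*sqrt(l))
y(O)*(9 + S(3)) = (6 + sqrt(2)*sqrt(-85/2))*(9 + 3) = (6 + sqrt(2)*(I*sqrt(170)/2))*12 = (6 + I*sqrt(85))*12 = 72 + 12*I*sqrt(85)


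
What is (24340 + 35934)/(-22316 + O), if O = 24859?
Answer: 60274/2543 ≈ 23.702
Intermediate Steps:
(24340 + 35934)/(-22316 + O) = (24340 + 35934)/(-22316 + 24859) = 60274/2543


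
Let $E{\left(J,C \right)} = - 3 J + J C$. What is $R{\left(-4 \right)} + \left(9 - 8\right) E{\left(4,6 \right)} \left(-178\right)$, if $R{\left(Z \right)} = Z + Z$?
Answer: $-2144$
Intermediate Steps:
$E{\left(J,C \right)} = - 3 J + C J$
$R{\left(Z \right)} = 2 Z$
$R{\left(-4 \right)} + \left(9 - 8\right) E{\left(4,6 \right)} \left(-178\right) = 2 \left(-4\right) + \left(9 - 8\right) 4 \left(-3 + 6\right) \left(-178\right) = -8 + 1 \cdot 4 \cdot 3 \left(-178\right) = -8 + 1 \cdot 12 \left(-178\right) = -8 + 12 \left(-178\right) = -8 - 2136 = -2144$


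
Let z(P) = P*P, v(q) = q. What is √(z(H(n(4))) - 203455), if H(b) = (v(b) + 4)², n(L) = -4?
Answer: I*√203455 ≈ 451.06*I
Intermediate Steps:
H(b) = (4 + b)² (H(b) = (b + 4)² = (4 + b)²)
z(P) = P²
√(z(H(n(4))) - 203455) = √(((4 - 4)²)² - 203455) = √((0²)² - 203455) = √(0² - 203455) = √(0 - 203455) = √(-203455) = I*√203455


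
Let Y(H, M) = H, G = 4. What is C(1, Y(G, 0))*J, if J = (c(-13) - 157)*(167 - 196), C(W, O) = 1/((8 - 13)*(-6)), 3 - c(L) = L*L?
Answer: 9367/30 ≈ 312.23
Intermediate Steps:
c(L) = 3 - L² (c(L) = 3 - L*L = 3 - L²)
C(W, O) = 1/30 (C(W, O) = -⅙/(-5) = -⅕*(-⅙) = 1/30)
J = 9367 (J = ((3 - 1*(-13)²) - 157)*(167 - 196) = ((3 - 1*169) - 157)*(-29) = ((3 - 169) - 157)*(-29) = (-166 - 157)*(-29) = -323*(-29) = 9367)
C(1, Y(G, 0))*J = (1/30)*9367 = 9367/30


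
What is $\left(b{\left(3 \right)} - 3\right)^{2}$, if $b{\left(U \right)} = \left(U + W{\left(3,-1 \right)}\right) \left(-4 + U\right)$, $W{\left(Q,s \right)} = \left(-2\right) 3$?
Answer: $0$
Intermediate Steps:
$W{\left(Q,s \right)} = -6$
$b{\left(U \right)} = \left(-6 + U\right) \left(-4 + U\right)$ ($b{\left(U \right)} = \left(U - 6\right) \left(-4 + U\right) = \left(-6 + U\right) \left(-4 + U\right)$)
$\left(b{\left(3 \right)} - 3\right)^{2} = \left(\left(24 + 3^{2} - 30\right) - 3\right)^{2} = \left(\left(24 + 9 - 30\right) - 3\right)^{2} = \left(3 - 3\right)^{2} = 0^{2} = 0$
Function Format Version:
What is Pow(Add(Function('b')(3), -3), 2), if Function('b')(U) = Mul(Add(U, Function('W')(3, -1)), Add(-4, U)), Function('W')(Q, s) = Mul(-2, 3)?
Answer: 0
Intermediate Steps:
Function('W')(Q, s) = -6
Function('b')(U) = Mul(Add(-6, U), Add(-4, U)) (Function('b')(U) = Mul(Add(U, -6), Add(-4, U)) = Mul(Add(-6, U), Add(-4, U)))
Pow(Add(Function('b')(3), -3), 2) = Pow(Add(Add(24, Pow(3, 2), Mul(-10, 3)), -3), 2) = Pow(Add(Add(24, 9, -30), -3), 2) = Pow(Add(3, -3), 2) = Pow(0, 2) = 0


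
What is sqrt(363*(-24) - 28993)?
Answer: I*sqrt(37705) ≈ 194.18*I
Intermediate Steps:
sqrt(363*(-24) - 28993) = sqrt(-8712 - 28993) = sqrt(-37705) = I*sqrt(37705)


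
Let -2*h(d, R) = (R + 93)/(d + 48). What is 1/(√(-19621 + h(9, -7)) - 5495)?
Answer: -62643/344446973 - 2*I*√15937770/1722234865 ≈ -0.00018187 - 4.6361e-6*I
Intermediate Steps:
h(d, R) = -(93 + R)/(2*(48 + d)) (h(d, R) = -(R + 93)/(2*(d + 48)) = -(93 + R)/(2*(48 + d)))
1/(√(-19621 + h(9, -7)) - 5495) = 1/(√(-19621 + (-93 - 1*(-7))/(2*(48 + 9))) - 5495) = 1/(√(-19621 + (½)*(-93 + 7)/57) - 5495) = 1/(√(-19621 + (½)*(1/57)*(-86)) - 5495) = 1/(√(-19621 - 43/57) - 5495) = 1/(√(-1118440/57) - 5495) = 1/(2*I*√15937770/57 - 5495) = 1/(-5495 + 2*I*√15937770/57)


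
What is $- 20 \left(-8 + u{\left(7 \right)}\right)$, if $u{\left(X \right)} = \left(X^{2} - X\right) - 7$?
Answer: $-540$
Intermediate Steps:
$u{\left(X \right)} = -7 + X^{2} - X$
$- 20 \left(-8 + u{\left(7 \right)}\right) = - 20 \left(-8 - \left(14 - 49\right)\right) = - 20 \left(-8 - -35\right) = - 20 \left(-8 + 35\right) = \left(-20\right) 27 = -540$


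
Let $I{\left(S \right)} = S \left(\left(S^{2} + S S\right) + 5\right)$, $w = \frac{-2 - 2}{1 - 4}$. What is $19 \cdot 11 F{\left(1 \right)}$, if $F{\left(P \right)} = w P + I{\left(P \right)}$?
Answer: $\frac{5225}{3} \approx 1741.7$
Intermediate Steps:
$w = \frac{4}{3}$ ($w = - \frac{4}{-3} = \left(-4\right) \left(- \frac{1}{3}\right) = \frac{4}{3} \approx 1.3333$)
$I{\left(S \right)} = S \left(5 + 2 S^{2}\right)$ ($I{\left(S \right)} = S \left(\left(S^{2} + S^{2}\right) + 5\right) = S \left(2 S^{2} + 5\right) = S \left(5 + 2 S^{2}\right)$)
$F{\left(P \right)} = \frac{4 P}{3} + P \left(5 + 2 P^{2}\right)$
$19 \cdot 11 F{\left(1 \right)} = 19 \cdot 11 \cdot \frac{1}{3} \cdot 1 \left(19 + 6 \cdot 1^{2}\right) = 209 \cdot \frac{1}{3} \cdot 1 \left(19 + 6 \cdot 1\right) = 209 \cdot \frac{1}{3} \cdot 1 \left(19 + 6\right) = 209 \cdot \frac{1}{3} \cdot 1 \cdot 25 = 209 \cdot \frac{25}{3} = \frac{5225}{3}$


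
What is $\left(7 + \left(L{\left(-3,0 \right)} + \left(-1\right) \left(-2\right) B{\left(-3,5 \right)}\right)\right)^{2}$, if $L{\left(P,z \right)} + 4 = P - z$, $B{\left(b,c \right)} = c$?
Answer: $100$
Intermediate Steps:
$L{\left(P,z \right)} = -4 + P - z$ ($L{\left(P,z \right)} = -4 + \left(P - z\right) = -4 + P - z$)
$\left(7 + \left(L{\left(-3,0 \right)} + \left(-1\right) \left(-2\right) B{\left(-3,5 \right)}\right)\right)^{2} = \left(7 + \left(\left(-4 - 3 - 0\right) + \left(-1\right) \left(-2\right) 5\right)\right)^{2} = \left(7 + \left(\left(-4 - 3 + 0\right) + 2 \cdot 5\right)\right)^{2} = \left(7 + \left(-7 + 10\right)\right)^{2} = \left(7 + 3\right)^{2} = 10^{2} = 100$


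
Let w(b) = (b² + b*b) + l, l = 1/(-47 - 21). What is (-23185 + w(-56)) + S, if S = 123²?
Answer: -121313/68 ≈ -1784.0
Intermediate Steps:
l = -1/68 (l = 1/(-68) = -1/68 ≈ -0.014706)
S = 15129
w(b) = -1/68 + 2*b² (w(b) = (b² + b*b) - 1/68 = (b² + b²) - 1/68 = 2*b² - 1/68 = -1/68 + 2*b²)
(-23185 + w(-56)) + S = (-23185 + (-1/68 + 2*(-56)²)) + 15129 = (-23185 + (-1/68 + 2*3136)) + 15129 = (-23185 + (-1/68 + 6272)) + 15129 = (-23185 + 426495/68) + 15129 = -1150085/68 + 15129 = -121313/68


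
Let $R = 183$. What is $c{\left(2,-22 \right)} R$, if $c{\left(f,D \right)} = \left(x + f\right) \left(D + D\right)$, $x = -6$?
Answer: $32208$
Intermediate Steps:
$c{\left(f,D \right)} = 2 D \left(-6 + f\right)$ ($c{\left(f,D \right)} = \left(-6 + f\right) \left(D + D\right) = \left(-6 + f\right) 2 D = 2 D \left(-6 + f\right)$)
$c{\left(2,-22 \right)} R = 2 \left(-22\right) \left(-6 + 2\right) 183 = 2 \left(-22\right) \left(-4\right) 183 = 176 \cdot 183 = 32208$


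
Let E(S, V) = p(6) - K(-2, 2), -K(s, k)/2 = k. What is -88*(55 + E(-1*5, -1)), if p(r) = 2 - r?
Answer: -4840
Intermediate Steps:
K(s, k) = -2*k
E(S, V) = 0 (E(S, V) = (2 - 1*6) - (-2)*2 = (2 - 6) - 1*(-4) = -4 + 4 = 0)
-88*(55 + E(-1*5, -1)) = -88*(55 + 0) = -88*55 = -4840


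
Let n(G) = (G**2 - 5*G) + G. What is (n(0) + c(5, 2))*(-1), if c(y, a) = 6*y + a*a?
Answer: -34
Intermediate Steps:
c(y, a) = a**2 + 6*y (c(y, a) = 6*y + a**2 = a**2 + 6*y)
n(G) = G**2 - 4*G
(n(0) + c(5, 2))*(-1) = (0*(-4 + 0) + (2**2 + 6*5))*(-1) = (0*(-4) + (4 + 30))*(-1) = (0 + 34)*(-1) = 34*(-1) = -34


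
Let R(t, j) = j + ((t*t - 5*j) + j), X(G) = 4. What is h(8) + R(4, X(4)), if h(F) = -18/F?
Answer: 7/4 ≈ 1.7500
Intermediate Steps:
R(t, j) = t² - 3*j (R(t, j) = j + ((t² - 5*j) + j) = j + (t² - 4*j) = t² - 3*j)
h(8) + R(4, X(4)) = -18/8 + (4² - 3*4) = -18*⅛ + (16 - 12) = -9/4 + 4 = 7/4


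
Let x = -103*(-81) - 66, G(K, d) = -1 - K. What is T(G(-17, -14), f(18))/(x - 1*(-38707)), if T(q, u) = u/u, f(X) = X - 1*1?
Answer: 1/46984 ≈ 2.1284e-5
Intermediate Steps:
f(X) = -1 + X (f(X) = X - 1 = -1 + X)
T(q, u) = 1
x = 8277 (x = 8343 - 66 = 8277)
T(G(-17, -14), f(18))/(x - 1*(-38707)) = 1/(8277 - 1*(-38707)) = 1/(8277 + 38707) = 1/46984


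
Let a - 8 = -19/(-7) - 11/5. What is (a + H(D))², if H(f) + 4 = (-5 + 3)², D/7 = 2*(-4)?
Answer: 88804/1225 ≈ 72.493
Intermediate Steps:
D = -56 (D = 7*(2*(-4)) = 7*(-8) = -56)
H(f) = 0 (H(f) = -4 + (-5 + 3)² = -4 + (-2)² = -4 + 4 = 0)
a = 298/35 (a = 8 + (-19/(-7) - 11/5) = 8 + (-19*(-⅐) - 11*⅕) = 8 + (19/7 - 11/5) = 8 + 18/35 = 298/35 ≈ 8.5143)
(a + H(D))² = (298/35 + 0)² = (298/35)² = 88804/1225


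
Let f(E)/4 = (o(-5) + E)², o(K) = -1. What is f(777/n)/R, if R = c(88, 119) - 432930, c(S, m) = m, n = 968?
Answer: -36481/101388573616 ≈ -3.5981e-7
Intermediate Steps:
f(E) = 4*(-1 + E)²
R = -432811 (R = 119 - 432930 = -432811)
f(777/n)/R = (4*(-1 + 777/968)²)/(-432811) = (4*(-1 + 777*(1/968))²)*(-1/432811) = (4*(-1 + 777/968)²)*(-1/432811) = (4*(-191/968)²)*(-1/432811) = (4*(36481/937024))*(-1/432811) = (36481/234256)*(-1/432811) = -36481/101388573616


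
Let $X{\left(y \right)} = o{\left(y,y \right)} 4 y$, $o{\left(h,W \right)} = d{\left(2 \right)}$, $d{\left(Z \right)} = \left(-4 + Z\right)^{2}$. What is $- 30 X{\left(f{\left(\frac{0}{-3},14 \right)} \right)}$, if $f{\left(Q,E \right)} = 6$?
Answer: $-2880$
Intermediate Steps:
$o{\left(h,W \right)} = 4$ ($o{\left(h,W \right)} = \left(-4 + 2\right)^{2} = \left(-2\right)^{2} = 4$)
$X{\left(y \right)} = 16 y$ ($X{\left(y \right)} = 4 \cdot 4 y = 16 y$)
$- 30 X{\left(f{\left(\frac{0}{-3},14 \right)} \right)} = - 30 \cdot 16 \cdot 6 = \left(-30\right) 96 = -2880$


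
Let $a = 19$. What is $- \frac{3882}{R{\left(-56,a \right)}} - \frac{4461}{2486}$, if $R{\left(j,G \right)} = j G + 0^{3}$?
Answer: $\frac{1226037}{661276} \approx 1.854$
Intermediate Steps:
$R{\left(j,G \right)} = G j$ ($R{\left(j,G \right)} = G j + 0 = G j$)
$- \frac{3882}{R{\left(-56,a \right)}} - \frac{4461}{2486} = - \frac{3882}{19 \left(-56\right)} - \frac{4461}{2486} = - \frac{3882}{-1064} - \frac{4461}{2486} = \left(-3882\right) \left(- \frac{1}{1064}\right) - \frac{4461}{2486} = \frac{1941}{532} - \frac{4461}{2486} = \frac{1226037}{661276}$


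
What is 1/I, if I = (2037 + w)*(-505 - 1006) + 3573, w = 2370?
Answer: -1/6655404 ≈ -1.5025e-7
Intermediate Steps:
I = -6655404 (I = (2037 + 2370)*(-505 - 1006) + 3573 = 4407*(-1511) + 3573 = -6658977 + 3573 = -6655404)
1/I = 1/(-6655404) = -1/6655404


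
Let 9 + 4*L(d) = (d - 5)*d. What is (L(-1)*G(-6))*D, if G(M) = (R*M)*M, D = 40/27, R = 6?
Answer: -240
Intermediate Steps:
D = 40/27 (D = 40*(1/27) = 40/27 ≈ 1.4815)
L(d) = -9/4 + d*(-5 + d)/4 (L(d) = -9/4 + ((d - 5)*d)/4 = -9/4 + ((-5 + d)*d)/4 = -9/4 + (d*(-5 + d))/4 = -9/4 + d*(-5 + d)/4)
G(M) = 6*M² (G(M) = (6*M)*M = 6*M²)
(L(-1)*G(-6))*D = ((-9/4 - 5/4*(-1) + (¼)*(-1)²)*(6*(-6)²))*(40/27) = ((-9/4 + 5/4 + (¼)*1)*(6*36))*(40/27) = ((-9/4 + 5/4 + ¼)*216)*(40/27) = -¾*216*(40/27) = -162*40/27 = -240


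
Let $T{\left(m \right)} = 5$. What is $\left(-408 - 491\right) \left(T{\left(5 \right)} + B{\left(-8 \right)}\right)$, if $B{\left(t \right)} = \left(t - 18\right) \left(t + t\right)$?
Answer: $-378479$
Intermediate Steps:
$B{\left(t \right)} = 2 t \left(-18 + t\right)$ ($B{\left(t \right)} = \left(-18 + t\right) 2 t = 2 t \left(-18 + t\right)$)
$\left(-408 - 491\right) \left(T{\left(5 \right)} + B{\left(-8 \right)}\right) = \left(-408 - 491\right) \left(5 + 2 \left(-8\right) \left(-18 - 8\right)\right) = - 899 \left(5 + 2 \left(-8\right) \left(-26\right)\right) = - 899 \left(5 + 416\right) = \left(-899\right) 421 = -378479$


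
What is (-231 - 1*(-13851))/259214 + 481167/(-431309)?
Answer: -59425397079/55900665563 ≈ -1.0631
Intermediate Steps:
(-231 - 1*(-13851))/259214 + 481167/(-431309) = (-231 + 13851)*(1/259214) + 481167*(-1/431309) = 13620*(1/259214) - 481167/431309 = 6810/129607 - 481167/431309 = -59425397079/55900665563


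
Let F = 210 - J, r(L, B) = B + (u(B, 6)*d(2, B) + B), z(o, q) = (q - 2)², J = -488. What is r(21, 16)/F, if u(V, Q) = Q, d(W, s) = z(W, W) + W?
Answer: 22/349 ≈ 0.063037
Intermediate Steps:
z(o, q) = (-2 + q)²
d(W, s) = W + (-2 + W)² (d(W, s) = (-2 + W)² + W = W + (-2 + W)²)
r(L, B) = 12 + 2*B (r(L, B) = B + (6*(2 + (-2 + 2)²) + B) = B + (6*(2 + 0²) + B) = B + (6*(2 + 0) + B) = B + (6*2 + B) = B + (12 + B) = 12 + 2*B)
F = 698 (F = 210 - 1*(-488) = 210 + 488 = 698)
r(21, 16)/F = (12 + 2*16)/698 = (12 + 32)*(1/698) = 44*(1/698) = 22/349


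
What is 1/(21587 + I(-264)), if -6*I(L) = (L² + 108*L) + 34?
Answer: 3/44152 ≈ 6.7947e-5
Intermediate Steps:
I(L) = -17/3 - 18*L - L²/6 (I(L) = -((L² + 108*L) + 34)/6 = -(34 + L² + 108*L)/6 = -17/3 - 18*L - L²/6)
1/(21587 + I(-264)) = 1/(21587 + (-17/3 - 18*(-264) - ⅙*(-264)²)) = 1/(21587 + (-17/3 + 4752 - ⅙*69696)) = 1/(21587 + (-17/3 + 4752 - 11616)) = 1/(21587 - 20609/3) = 1/(44152/3) = 3/44152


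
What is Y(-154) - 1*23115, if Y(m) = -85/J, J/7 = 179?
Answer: -28963180/1253 ≈ -23115.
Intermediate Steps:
J = 1253 (J = 7*179 = 1253)
Y(m) = -85/1253
Y(-154) - 1*23115 = -85/1253 - 1*23115 = -85/1253 - 23115 = -28963180/1253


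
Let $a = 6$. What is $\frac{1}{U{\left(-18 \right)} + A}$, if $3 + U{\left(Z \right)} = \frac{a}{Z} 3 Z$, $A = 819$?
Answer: $\frac{1}{834} \approx 0.001199$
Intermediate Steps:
$U{\left(Z \right)} = 15$ ($U{\left(Z \right)} = -3 + \frac{6}{Z} 3 Z = -3 + \frac{18}{Z} Z = -3 + 18 = 15$)
$\frac{1}{U{\left(-18 \right)} + A} = \frac{1}{15 + 819} = \frac{1}{834}$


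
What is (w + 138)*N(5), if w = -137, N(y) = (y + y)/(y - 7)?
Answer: -5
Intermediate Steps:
N(y) = 2*y/(-7 + y) (N(y) = (2*y)/(-7 + y) = 2*y/(-7 + y))
(w + 138)*N(5) = (-137 + 138)*(2*5/(-7 + 5)) = 1*(2*5/(-2)) = 1*(2*5*(-½)) = 1*(-5) = -5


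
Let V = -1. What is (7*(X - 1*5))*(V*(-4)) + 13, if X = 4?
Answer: -15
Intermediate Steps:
(7*(X - 1*5))*(V*(-4)) + 13 = (7*(4 - 1*5))*(-1*(-4)) + 13 = (7*(4 - 5))*4 + 13 = (7*(-1))*4 + 13 = -7*4 + 13 = -28 + 13 = -15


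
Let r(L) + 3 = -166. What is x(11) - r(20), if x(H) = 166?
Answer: 335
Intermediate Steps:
r(L) = -169 (r(L) = -3 - 166 = -169)
x(11) - r(20) = 166 - 1*(-169) = 166 + 169 = 335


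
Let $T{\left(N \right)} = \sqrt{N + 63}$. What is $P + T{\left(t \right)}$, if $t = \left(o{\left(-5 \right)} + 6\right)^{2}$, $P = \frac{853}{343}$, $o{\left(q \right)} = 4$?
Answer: $\frac{853}{343} + \sqrt{163} \approx 15.254$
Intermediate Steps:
$P = \frac{853}{343}$ ($P = 853 \cdot \frac{1}{343} = \frac{853}{343} \approx 2.4869$)
$t = 100$ ($t = \left(4 + 6\right)^{2} = 10^{2} = 100$)
$T{\left(N \right)} = \sqrt{63 + N}$
$P + T{\left(t \right)} = \frac{853}{343} + \sqrt{63 + 100} = \frac{853}{343} + \sqrt{163}$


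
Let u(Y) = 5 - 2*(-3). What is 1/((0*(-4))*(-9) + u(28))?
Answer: 1/11 ≈ 0.090909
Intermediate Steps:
u(Y) = 11 (u(Y) = 5 + 6 = 11)
1/((0*(-4))*(-9) + u(28)) = 1/((0*(-4))*(-9) + 11) = 1/(0*(-9) + 11) = 1/(0 + 11) = 1/11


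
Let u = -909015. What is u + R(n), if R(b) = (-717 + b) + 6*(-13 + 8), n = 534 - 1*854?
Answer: -910082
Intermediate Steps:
n = -320 (n = 534 - 854 = -320)
R(b) = -747 + b (R(b) = (-717 + b) + 6*(-5) = (-717 + b) - 30 = -747 + b)
u + R(n) = -909015 + (-747 - 320) = -909015 - 1067 = -910082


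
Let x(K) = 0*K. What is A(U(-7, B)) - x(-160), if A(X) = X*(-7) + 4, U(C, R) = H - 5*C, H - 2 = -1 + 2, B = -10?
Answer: -262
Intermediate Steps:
H = 3 (H = 2 + (-1 + 2) = 2 + 1 = 3)
x(K) = 0
U(C, R) = 3 - 5*C
A(X) = 4 - 7*X (A(X) = -7*X + 4 = 4 - 7*X)
A(U(-7, B)) - x(-160) = (4 - 7*(3 - 5*(-7))) - 1*0 = (4 - 7*(3 + 35)) + 0 = (4 - 7*38) + 0 = (4 - 266) + 0 = -262 + 0 = -262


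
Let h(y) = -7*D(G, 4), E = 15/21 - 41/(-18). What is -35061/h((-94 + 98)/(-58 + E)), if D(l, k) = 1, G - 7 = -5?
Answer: 35061/7 ≈ 5008.7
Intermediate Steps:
G = 2 (G = 7 - 5 = 2)
E = 377/126 (E = 15*(1/21) - 41*(-1/18) = 5/7 + 41/18 = 377/126 ≈ 2.9921)
h(y) = -7 (h(y) = -7*1 = -7)
-35061/h((-94 + 98)/(-58 + E)) = -35061/(-7) = -35061*(-⅐) = 35061/7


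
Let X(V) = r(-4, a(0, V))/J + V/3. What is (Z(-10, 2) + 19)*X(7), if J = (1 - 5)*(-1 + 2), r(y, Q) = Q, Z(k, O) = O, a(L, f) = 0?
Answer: 49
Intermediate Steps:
J = -4 (J = -4*1 = -4)
X(V) = V/3 (X(V) = 0/(-4) + V/3 = 0*(-¼) + V*(⅓) = 0 + V/3 = V/3)
(Z(-10, 2) + 19)*X(7) = (2 + 19)*((⅓)*7) = 21*(7/3) = 49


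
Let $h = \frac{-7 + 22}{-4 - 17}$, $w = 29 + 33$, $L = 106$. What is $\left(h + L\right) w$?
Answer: $\frac{45694}{7} \approx 6527.7$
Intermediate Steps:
$w = 62$
$h = - \frac{5}{7}$ ($h = \frac{15}{-21} = 15 \left(- \frac{1}{21}\right) = - \frac{5}{7} \approx -0.71429$)
$\left(h + L\right) w = \left(- \frac{5}{7} + 106\right) 62 = \frac{737}{7} \cdot 62 = \frac{45694}{7}$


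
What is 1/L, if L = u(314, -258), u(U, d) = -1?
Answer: -1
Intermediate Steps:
L = -1
1/L = 1/(-1) = -1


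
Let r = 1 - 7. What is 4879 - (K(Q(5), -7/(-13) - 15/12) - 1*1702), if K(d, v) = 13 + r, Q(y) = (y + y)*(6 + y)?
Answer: 6574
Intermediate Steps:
r = -6
Q(y) = 2*y*(6 + y) (Q(y) = (2*y)*(6 + y) = 2*y*(6 + y))
K(d, v) = 7 (K(d, v) = 13 - 6 = 7)
4879 - (K(Q(5), -7/(-13) - 15/12) - 1*1702) = 4879 - (7 - 1*1702) = 4879 - (7 - 1702) = 4879 - 1*(-1695) = 4879 + 1695 = 6574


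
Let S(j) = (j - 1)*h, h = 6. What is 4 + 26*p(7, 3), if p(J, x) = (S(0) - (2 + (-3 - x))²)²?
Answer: 12588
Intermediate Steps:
S(j) = -6 + 6*j (S(j) = (j - 1)*6 = (-1 + j)*6 = -6 + 6*j)
p(J, x) = (-6 - (-1 - x)²)² (p(J, x) = ((-6 + 6*0) - (2 + (-3 - x))²)² = ((-6 + 0) - (-1 - x)²)² = (-6 - (-1 - x)²)²)
4 + 26*p(7, 3) = 4 + 26*(6 + (1 + 3)²)² = 4 + 26*(6 + 4²)² = 4 + 26*(6 + 16)² = 4 + 26*22² = 4 + 26*484 = 4 + 12584 = 12588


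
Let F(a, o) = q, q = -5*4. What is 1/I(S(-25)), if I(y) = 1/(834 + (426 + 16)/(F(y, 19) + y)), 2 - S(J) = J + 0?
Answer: 6280/7 ≈ 897.14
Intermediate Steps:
S(J) = 2 - J (S(J) = 2 - (J + 0) = 2 - J)
q = -20
F(a, o) = -20
I(y) = 1/(834 + 442/(-20 + y)) (I(y) = 1/(834 + (426 + 16)/(-20 + y)) = 1/(834 + 442/(-20 + y)))
1/I(S(-25)) = 1/((-20 + (2 - 1*(-25)))/(2*(-8119 + 417*(2 - 1*(-25))))) = 1/((-20 + (2 + 25))/(2*(-8119 + 417*(2 + 25)))) = 1/((-20 + 27)/(2*(-8119 + 417*27))) = 1/((½)*7/(-8119 + 11259)) = 1/((½)*7/3140) = 1/((½)*(1/3140)*7) = 1/(7/6280) = 6280/7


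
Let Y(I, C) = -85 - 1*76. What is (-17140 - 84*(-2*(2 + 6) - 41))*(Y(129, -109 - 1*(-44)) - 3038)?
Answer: 39514048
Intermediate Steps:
Y(I, C) = -161 (Y(I, C) = -85 - 76 = -161)
(-17140 - 84*(-2*(2 + 6) - 41))*(Y(129, -109 - 1*(-44)) - 3038) = (-17140 - 84*(-2*(2 + 6) - 41))*(-161 - 3038) = (-17140 - 84*(-2*8 - 41))*(-3199) = (-17140 - 84*(-16 - 41))*(-3199) = (-17140 - 84*(-57))*(-3199) = (-17140 + 4788)*(-3199) = -12352*(-3199) = 39514048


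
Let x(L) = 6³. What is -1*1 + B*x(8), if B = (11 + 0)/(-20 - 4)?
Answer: -100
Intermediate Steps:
x(L) = 216
B = -11/24 (B = 11/(-24) = 11*(-1/24) = -11/24 ≈ -0.45833)
-1*1 + B*x(8) = -1*1 - 11/24*216 = -1 - 99 = -100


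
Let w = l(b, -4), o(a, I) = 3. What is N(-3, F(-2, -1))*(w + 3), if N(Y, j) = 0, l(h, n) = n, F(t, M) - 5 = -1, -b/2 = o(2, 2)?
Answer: 0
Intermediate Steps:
b = -6 (b = -2*3 = -6)
F(t, M) = 4 (F(t, M) = 5 - 1 = 4)
w = -4
N(-3, F(-2, -1))*(w + 3) = 0*(-4 + 3) = 0*(-1) = 0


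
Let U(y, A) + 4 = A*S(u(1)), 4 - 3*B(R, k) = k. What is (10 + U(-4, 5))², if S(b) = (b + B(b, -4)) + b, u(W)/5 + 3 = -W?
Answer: 293764/9 ≈ 32640.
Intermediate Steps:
B(R, k) = 4/3 - k/3
u(W) = -15 - 5*W (u(W) = -15 + 5*(-W) = -15 - 5*W)
S(b) = 8/3 + 2*b (S(b) = (b + (4/3 - ⅓*(-4))) + b = (b + (4/3 + 4/3)) + b = (b + 8/3) + b = (8/3 + b) + b = 8/3 + 2*b)
U(y, A) = -4 - 112*A/3 (U(y, A) = -4 + A*(8/3 + 2*(-15 - 5*1)) = -4 + A*(8/3 + 2*(-15 - 5)) = -4 + A*(8/3 + 2*(-20)) = -4 + A*(8/3 - 40) = -4 + A*(-112/3) = -4 - 112*A/3)
(10 + U(-4, 5))² = (10 + (-4 - 112/3*5))² = (10 + (-4 - 560/3))² = (10 - 572/3)² = (-542/3)² = 293764/9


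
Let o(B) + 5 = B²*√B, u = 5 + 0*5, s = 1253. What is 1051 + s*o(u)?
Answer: -5214 + 31325*√5 ≈ 64831.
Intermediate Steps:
u = 5 (u = 5 + 0 = 5)
o(B) = -5 + B^(5/2) (o(B) = -5 + B²*√B = -5 + B^(5/2))
1051 + s*o(u) = 1051 + 1253*(-5 + 5^(5/2)) = 1051 + 1253*(-5 + 25*√5) = 1051 + (-6265 + 31325*√5) = -5214 + 31325*√5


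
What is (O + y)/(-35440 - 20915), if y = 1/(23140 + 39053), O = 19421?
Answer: -92911558/269606655 ≈ -0.34462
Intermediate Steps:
y = 1/62193 ≈ 1.6079e-5
(O + y)/(-35440 - 20915) = (19421 + 1/62193)/(-35440 - 20915) = (1207850254/62193)/(-56355) = (1207850254/62193)*(-1/56355) = -92911558/269606655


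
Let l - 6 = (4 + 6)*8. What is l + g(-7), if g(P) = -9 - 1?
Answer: 76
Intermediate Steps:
g(P) = -10
l = 86 (l = 6 + (4 + 6)*8 = 6 + 10*8 = 6 + 80 = 86)
l + g(-7) = 86 - 10 = 76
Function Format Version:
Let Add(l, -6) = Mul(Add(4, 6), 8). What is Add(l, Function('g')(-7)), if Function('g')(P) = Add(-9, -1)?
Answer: 76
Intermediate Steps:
Function('g')(P) = -10
l = 86 (l = Add(6, Mul(Add(4, 6), 8)) = Add(6, Mul(10, 8)) = Add(6, 80) = 86)
Add(l, Function('g')(-7)) = Add(86, -10) = 76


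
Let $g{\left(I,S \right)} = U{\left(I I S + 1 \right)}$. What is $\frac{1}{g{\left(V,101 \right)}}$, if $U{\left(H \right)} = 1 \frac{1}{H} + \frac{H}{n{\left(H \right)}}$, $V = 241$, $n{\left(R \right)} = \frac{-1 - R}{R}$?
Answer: $- \frac{34412097123306}{201867590314892314385} \approx -1.7047 \cdot 10^{-7}$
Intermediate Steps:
$n{\left(R \right)} = \frac{-1 - R}{R}$
$U{\left(H \right)} = \frac{1}{H} + \frac{H^{2}}{-1 - H}$ ($U{\left(H \right)} = 1 \frac{1}{H} + \frac{H}{\frac{1}{H} \left(-1 - H\right)} = \frac{1}{H} + H \frac{H}{-1 - H} = \frac{1}{H} + \frac{H^{2}}{-1 - H}$)
$g{\left(I,S \right)} = \frac{2 - \left(1 + S I^{2}\right)^{3} + S I^{2}}{\left(1 + S I^{2}\right) \left(2 + S I^{2}\right)}$ ($g{\left(I,S \right)} = \frac{1 + \left(I I S + 1\right) - \left(I I S + 1\right)^{3}}{\left(I I S + 1\right) \left(1 + \left(I I S + 1\right)\right)} = \frac{1 + \left(I^{2} S + 1\right) - \left(I^{2} S + 1\right)^{3}}{\left(I^{2} S + 1\right) \left(1 + \left(I^{2} S + 1\right)\right)} = \frac{1 + \left(S I^{2} + 1\right) - \left(S I^{2} + 1\right)^{3}}{\left(S I^{2} + 1\right) \left(1 + \left(S I^{2} + 1\right)\right)} = \frac{1 + \left(1 + S I^{2}\right) - \left(1 + S I^{2}\right)^{3}}{\left(1 + S I^{2}\right) \left(1 + \left(1 + S I^{2}\right)\right)} = \frac{2 - \left(1 + S I^{2}\right)^{3} + S I^{2}}{\left(1 + S I^{2}\right) \left(2 + S I^{2}\right)}$)
$\frac{1}{g{\left(V,101 \right)}} = \frac{1}{\frac{1}{1 + 101 \cdot 241^{2}} \frac{1}{2 + 101 \cdot 241^{2}} \left(2 - \left(1 + 101 \cdot 241^{2}\right)^{3} + 101 \cdot 241^{2}\right)} = \frac{1}{\frac{1}{1 + 101 \cdot 58081} \frac{1}{2 + 101 \cdot 58081} \left(2 - \left(1 + 101 \cdot 58081\right)^{3} + 101 \cdot 58081\right)} = \frac{1}{\frac{1}{1 + 5866181} \frac{1}{2 + 5866181} \left(2 - \left(1 + 5866181\right)^{3} + 5866181\right)} = \frac{1}{\frac{1}{5866182} \cdot \frac{1}{5866183} \left(2 - 5866182^{3} + 5866181\right)} = \frac{1}{\frac{1}{5866182} \cdot \frac{1}{5866183} \left(2 - 201867590314898180568 + 5866181\right)} = \frac{1}{\frac{1}{5866182} \cdot \frac{1}{5866183} \left(-201867590314892314385\right)} = \frac{1}{- \frac{201867590314892314385}{34412097123306}} = - \frac{34412097123306}{201867590314892314385}$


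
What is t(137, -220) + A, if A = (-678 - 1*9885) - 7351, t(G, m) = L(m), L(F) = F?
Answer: -18134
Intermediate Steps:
t(G, m) = m
A = -17914 (A = (-678 - 9885) - 7351 = -10563 - 7351 = -17914)
t(137, -220) + A = -220 - 17914 = -18134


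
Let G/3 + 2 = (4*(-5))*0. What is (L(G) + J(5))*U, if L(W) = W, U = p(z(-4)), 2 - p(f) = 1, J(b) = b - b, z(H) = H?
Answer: -6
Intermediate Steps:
J(b) = 0
p(f) = 1 (p(f) = 2 - 1*1 = 2 - 1 = 1)
U = 1
G = -6 (G = -6 + 3*((4*(-5))*0) = -6 + 3*(-20*0) = -6 + 3*0 = -6 + 0 = -6)
(L(G) + J(5))*U = (-6 + 0)*1 = -6*1 = -6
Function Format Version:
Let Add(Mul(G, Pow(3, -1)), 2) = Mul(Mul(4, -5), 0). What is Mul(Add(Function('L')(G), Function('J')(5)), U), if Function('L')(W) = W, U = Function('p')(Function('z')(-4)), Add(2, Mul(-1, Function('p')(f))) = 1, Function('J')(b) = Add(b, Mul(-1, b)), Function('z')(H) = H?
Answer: -6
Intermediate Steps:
Function('J')(b) = 0
Function('p')(f) = 1 (Function('p')(f) = Add(2, Mul(-1, 1)) = Add(2, -1) = 1)
U = 1
G = -6 (G = Add(-6, Mul(3, Mul(Mul(4, -5), 0))) = Add(-6, Mul(3, Mul(-20, 0))) = Add(-6, Mul(3, 0)) = Add(-6, 0) = -6)
Mul(Add(Function('L')(G), Function('J')(5)), U) = Mul(Add(-6, 0), 1) = Mul(-6, 1) = -6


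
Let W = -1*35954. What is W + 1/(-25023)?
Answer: -899676943/25023 ≈ -35954.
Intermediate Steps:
W = -35954
W + 1/(-25023) = -35954 + 1/(-25023) = -35954 - 1/25023 = -899676943/25023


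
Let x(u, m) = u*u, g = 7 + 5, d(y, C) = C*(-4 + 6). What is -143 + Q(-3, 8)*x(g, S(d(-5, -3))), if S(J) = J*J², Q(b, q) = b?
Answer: -575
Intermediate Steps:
d(y, C) = 2*C (d(y, C) = C*2 = 2*C)
g = 12
S(J) = J³
x(u, m) = u²
-143 + Q(-3, 8)*x(g, S(d(-5, -3))) = -143 - 3*12² = -143 - 3*144 = -143 - 432 = -575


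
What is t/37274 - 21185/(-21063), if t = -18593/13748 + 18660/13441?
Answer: 20845290380345063/20725226864956488 ≈ 1.0058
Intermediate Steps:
t = 6629167/184786868 (t = -18593*1/13748 + 18660*(1/13441) = -18593/13748 + 18660/13441 = 6629167/184786868 ≈ 0.035875)
t/37274 - 21185/(-21063) = (6629167/184786868)/37274 - 21185/(-21063) = (6629167/184786868)*(1/37274) - 21185*(-1/21063) = 6629167/6887745717832 + 21185/21063 = 20845290380345063/20725226864956488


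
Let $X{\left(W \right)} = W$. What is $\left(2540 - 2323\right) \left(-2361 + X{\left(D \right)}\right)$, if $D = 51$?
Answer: $-501270$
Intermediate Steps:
$\left(2540 - 2323\right) \left(-2361 + X{\left(D \right)}\right) = \left(2540 - 2323\right) \left(-2361 + 51\right) = 217 \left(-2310\right) = -501270$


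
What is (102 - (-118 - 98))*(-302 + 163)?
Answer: -44202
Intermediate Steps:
(102 - (-118 - 98))*(-302 + 163) = (102 - 1*(-216))*(-139) = (102 + 216)*(-139) = 318*(-139) = -44202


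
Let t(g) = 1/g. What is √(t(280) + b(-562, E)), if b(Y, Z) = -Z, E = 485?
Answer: I*√9505930/140 ≈ 22.023*I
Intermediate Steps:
√(t(280) + b(-562, E)) = √(1/280 - 1*485) = √(1/280 - 485) = √(-135799/280) = I*√9505930/140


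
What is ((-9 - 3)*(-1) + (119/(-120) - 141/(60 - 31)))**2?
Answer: 457489321/12110400 ≈ 37.777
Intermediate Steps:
((-9 - 3)*(-1) + (119/(-120) - 141/(60 - 31)))**2 = (-12*(-1) + (119*(-1/120) - 141/29))**2 = (12 + (-119/120 - 141*1/29))**2 = (12 + (-119/120 - 141/29))**2 = (12 - 20371/3480)**2 = (21389/3480)**2 = 457489321/12110400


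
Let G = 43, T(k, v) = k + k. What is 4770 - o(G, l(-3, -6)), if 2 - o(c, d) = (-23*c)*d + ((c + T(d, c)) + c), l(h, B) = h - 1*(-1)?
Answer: 6828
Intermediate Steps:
T(k, v) = 2*k
l(h, B) = 1 + h (l(h, B) = h + 1 = 1 + h)
o(c, d) = 2 - 2*c - 2*d + 23*c*d (o(c, d) = 2 - ((-23*c)*d + ((c + 2*d) + c)) = 2 - (-23*c*d + (2*c + 2*d)) = 2 - (2*c + 2*d - 23*c*d) = 2 + (-2*c - 2*d + 23*c*d) = 2 - 2*c - 2*d + 23*c*d)
4770 - o(G, l(-3, -6)) = 4770 - (2 - 2*43 - 2*(1 - 3) + 23*43*(1 - 3)) = 4770 - (2 - 86 - 2*(-2) + 23*43*(-2)) = 4770 - (2 - 86 + 4 - 1978) = 4770 - 1*(-2058) = 4770 + 2058 = 6828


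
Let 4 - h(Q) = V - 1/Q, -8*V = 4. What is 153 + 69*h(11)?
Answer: 10335/22 ≈ 469.77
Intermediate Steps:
V = -1/2 (V = -1/8*4 = -1/2 ≈ -0.50000)
h(Q) = 9/2 + 1/Q (h(Q) = 4 - (-1/2 - 1/Q) = 4 + (1/2 + 1/Q) = 9/2 + 1/Q)
153 + 69*h(11) = 153 + 69*(9/2 + 1/11) = 153 + 69*(101/22) = 153 + 6969/22 = 10335/22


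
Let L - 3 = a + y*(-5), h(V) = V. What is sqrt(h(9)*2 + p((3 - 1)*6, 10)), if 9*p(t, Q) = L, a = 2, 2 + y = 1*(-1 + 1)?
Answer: sqrt(177)/3 ≈ 4.4347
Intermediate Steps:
y = -2 (y = -2 + 1*(-1 + 1) = -2 + 1*0 = -2 + 0 = -2)
L = 15 (L = 3 + (2 - 2*(-5)) = 3 + (2 + 10) = 3 + 12 = 15)
p(t, Q) = 5/3 (p(t, Q) = (1/9)*15 = 5/3)
sqrt(h(9)*2 + p((3 - 1)*6, 10)) = sqrt(9*2 + 5/3) = sqrt(18 + 5/3) = sqrt(59/3) = sqrt(177)/3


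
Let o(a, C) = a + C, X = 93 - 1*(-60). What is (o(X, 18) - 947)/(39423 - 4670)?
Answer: -776/34753 ≈ -0.022329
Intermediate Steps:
X = 153 (X = 93 + 60 = 153)
o(a, C) = C + a
(o(X, 18) - 947)/(39423 - 4670) = ((18 + 153) - 947)/(39423 - 4670) = (171 - 947)/34753 = -776*1/34753 = -776/34753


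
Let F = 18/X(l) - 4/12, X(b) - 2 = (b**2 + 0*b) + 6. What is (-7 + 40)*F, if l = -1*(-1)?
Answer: 55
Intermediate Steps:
l = 1
X(b) = 8 + b**2 (X(b) = 2 + ((b**2 + 0*b) + 6) = 2 + ((b**2 + 0) + 6) = 2 + (b**2 + 6) = 2 + (6 + b**2) = 8 + b**2)
F = 5/3 (F = 18/(8 + 1**2) - 4/12 = 18/(8 + 1) - 4*1/12 = 18/9 - 1/3 = 18*(1/9) - 1/3 = 2 - 1/3 = 5/3 ≈ 1.6667)
(-7 + 40)*F = (-7 + 40)*(5/3) = 33*(5/3) = 55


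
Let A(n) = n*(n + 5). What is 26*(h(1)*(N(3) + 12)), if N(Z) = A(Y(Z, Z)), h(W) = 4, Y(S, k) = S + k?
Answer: 8112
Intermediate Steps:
A(n) = n*(5 + n)
N(Z) = 2*Z*(5 + 2*Z) (N(Z) = (Z + Z)*(5 + (Z + Z)) = (2*Z)*(5 + 2*Z) = 2*Z*(5 + 2*Z))
26*(h(1)*(N(3) + 12)) = 26*(4*(2*3*(5 + 2*3) + 12)) = 26*(4*(2*3*(5 + 6) + 12)) = 26*(4*(2*3*11 + 12)) = 26*(4*(66 + 12)) = 26*(4*78) = 26*312 = 8112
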